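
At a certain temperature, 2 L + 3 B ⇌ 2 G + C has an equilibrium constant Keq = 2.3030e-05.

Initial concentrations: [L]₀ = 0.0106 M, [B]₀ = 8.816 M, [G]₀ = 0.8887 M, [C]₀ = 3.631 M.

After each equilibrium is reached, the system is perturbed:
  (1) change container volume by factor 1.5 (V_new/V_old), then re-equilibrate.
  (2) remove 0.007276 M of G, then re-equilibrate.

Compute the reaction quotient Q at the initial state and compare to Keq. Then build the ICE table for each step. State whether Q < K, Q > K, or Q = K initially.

Q₀ = 37.25; Q > K (proceeds reverse)

Q₀ = 37.25 vs Keq = 2.3030e-05 ⇒ Q>K, reverse
Step 1:
                   L          B          G          C
  I           0.0106      8.816     0.8887      3.631
  C           0.8182      1.227    -0.8182    -0.4091
  E           0.8288      10.04    0.07052      3.222
  solve Keq expr → x = -0.4091; check Q = 2.3030e-05
Then change container volume by factor 1.5 (V_new/V_old).
Step 2:
                   L          B          G          C
  I           0.5525      6.696    0.04702      2.148
  C          0.01463    0.02194   -0.01463  -0.007314
  E           0.5671      6.717    0.03239      2.141
  solve Keq expr → x = -0.007314; check Q = 2.3030e-05
Then remove 0.007276 M of G.
Step 3:
                   L          B          G          C
  I           0.5671      6.717    0.02511      2.141
  C         -0.00679   -0.01019    0.00679   0.003395
  E           0.5604      6.707     0.0319      2.144
  solve Keq expr → x = 0.003395; check Q = 2.3030e-05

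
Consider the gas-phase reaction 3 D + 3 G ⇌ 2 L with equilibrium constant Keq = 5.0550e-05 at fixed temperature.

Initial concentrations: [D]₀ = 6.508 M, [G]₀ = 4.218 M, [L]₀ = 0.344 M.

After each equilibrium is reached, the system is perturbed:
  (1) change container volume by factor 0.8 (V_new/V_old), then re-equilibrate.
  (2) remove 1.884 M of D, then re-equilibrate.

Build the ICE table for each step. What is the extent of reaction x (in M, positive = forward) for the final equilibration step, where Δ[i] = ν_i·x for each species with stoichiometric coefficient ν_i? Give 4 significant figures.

Q₀ = 5.7208e-06 vs Keq = 5.0550e-05 ⇒ Q<K, forward
Step 1:
                   D          G          L
  I            6.508      4.218      0.344
  C          -0.5637    -0.5637     0.3758
  E            5.944      3.654     0.7198
  solve Keq expr → x = 0.1879; check Q = 5.0550e-05
Then change container volume by factor 0.8 (V_new/V_old).
Step 2:
                   D          G          L
  I             7.43      4.568     0.8998
  C          -0.3706    -0.3706     0.2471
  E             7.06      4.197      1.147
  solve Keq expr → x = 0.1235; check Q = 5.0550e-05
Then remove 1.884 M of D.
Step 3:
                   D          G          L
  I            5.176      4.197      1.147
  C           0.3649     0.3649    -0.2433
  E            5.541      4.562     0.9036
  solve Keq expr → x = -0.1216; check Q = 5.0550e-05

x = -0.1216 M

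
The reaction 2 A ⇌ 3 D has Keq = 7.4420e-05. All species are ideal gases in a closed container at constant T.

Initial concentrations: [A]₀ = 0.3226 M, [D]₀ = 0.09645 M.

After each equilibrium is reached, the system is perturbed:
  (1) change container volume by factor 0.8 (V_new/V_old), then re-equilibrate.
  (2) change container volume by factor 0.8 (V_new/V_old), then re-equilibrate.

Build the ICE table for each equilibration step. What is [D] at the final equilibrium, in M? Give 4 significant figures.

[D]_eq = 0.02942 M

Q₀ = 0.008621 vs Keq = 7.4420e-05 ⇒ Q>K, reverse
Step 1:
                  A         D
  I          0.3226   0.09645
  C         0.04979  -0.07468
  E          0.3724   0.02177
  solve Keq expr → x = -0.02489; check Q = 7.4420e-05
Then change container volume by factor 0.8 (V_new/V_old).
Step 2:
                  A         D
  I          0.4655   0.02721
  C         0.00127 -0.001905
  E          0.4668   0.02531
  solve Keq expr → x = -6.3496e-04; check Q = 7.4420e-05
Then change container volume by factor 0.8 (V_new/V_old).
Step 3:
                  A         D
  I          0.5834   0.03164
  C        0.001479 -0.002218
  E          0.5849   0.02942
  solve Keq expr → x = -7.3940e-04; check Q = 7.4420e-05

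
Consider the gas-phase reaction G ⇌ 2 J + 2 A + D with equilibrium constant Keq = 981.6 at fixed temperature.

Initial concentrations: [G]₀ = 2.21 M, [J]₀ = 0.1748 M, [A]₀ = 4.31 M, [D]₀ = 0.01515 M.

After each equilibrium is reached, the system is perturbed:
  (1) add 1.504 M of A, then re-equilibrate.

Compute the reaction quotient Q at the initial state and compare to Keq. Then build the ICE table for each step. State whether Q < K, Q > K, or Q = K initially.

Q₀ = 0.003891; Q < K (proceeds forward)

Q₀ = 0.003891 vs Keq = 981.6 ⇒ Q<K, forward
Step 1:
                   G          J          A          D
  init          2.21     0.1748       4.31    0.01515
  Δ           -1.459      2.918      2.918      1.459
  eq          0.7508      3.093      7.228      1.474
  solve Keq expr → x = 1.459; check Q = 981.6
Then add 1.504 M of A.
Step 2:
                   G          J          A          D
  init        0.7508      3.093      8.732      1.474
  Δ           0.1007    -0.2015    -0.2015    -0.1007
  eq          0.8516      2.892      8.531      1.374
  solve Keq expr → x = -0.1007; check Q = 981.6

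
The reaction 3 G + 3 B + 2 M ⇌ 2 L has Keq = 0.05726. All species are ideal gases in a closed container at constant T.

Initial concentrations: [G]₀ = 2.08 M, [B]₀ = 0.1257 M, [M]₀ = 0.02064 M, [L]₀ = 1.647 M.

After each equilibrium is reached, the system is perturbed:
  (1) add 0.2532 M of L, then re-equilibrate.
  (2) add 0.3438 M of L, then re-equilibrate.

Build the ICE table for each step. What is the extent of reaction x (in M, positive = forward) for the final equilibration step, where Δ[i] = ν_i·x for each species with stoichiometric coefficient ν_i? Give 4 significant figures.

Q₀ = 3.5626e+05 vs Keq = 0.05726 ⇒ Q>K, reverse
Step 1:
                    G           B           M           L
  I              2.08      0.1257     0.02064       1.647
  C            0.9771      0.9771      0.6514     -0.6514
  E             3.057       1.103      0.6721      0.9956
  solve Keq expr → x = -0.3257; check Q = 0.05726
Then add 0.2532 M of L.
Step 2:
                    G           B           M           L
  I             3.057       1.103      0.6721       1.249
  C           0.06849     0.06849     0.04566    -0.04566
  E             3.126       1.171      0.7177       1.203
  solve Keq expr → x = -0.02283; check Q = 0.05726
Then add 0.3438 M of L.
Step 3:
                    G           B           M           L
  I             3.126       1.171      0.7177       1.547
  C           0.08255     0.08255     0.05503    -0.05503
  E             3.208       1.254      0.7728       1.492
  solve Keq expr → x = -0.02752; check Q = 0.05726

x = -0.02752 M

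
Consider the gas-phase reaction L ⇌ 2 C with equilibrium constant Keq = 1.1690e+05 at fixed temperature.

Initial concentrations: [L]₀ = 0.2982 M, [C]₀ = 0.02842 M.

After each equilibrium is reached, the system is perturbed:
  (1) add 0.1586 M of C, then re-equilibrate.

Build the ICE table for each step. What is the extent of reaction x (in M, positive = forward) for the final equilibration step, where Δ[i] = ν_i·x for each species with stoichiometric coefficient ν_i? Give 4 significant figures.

x = -1.9105e-06 M

Q₀ = 0.002709 vs Keq = 1.1690e+05 ⇒ Q<K, forward
Step 1:
                   L          C
  Initial     0.2982    0.02842
  Change     -0.2982     0.5964
  Equil   3.3395e-06     0.6248
  solve Keq expr → x = 0.2982; check Q = 1.1690e+05
Then add 0.1586 M of C.
Step 2:
                   L          C
  Initial 3.3395e-06     0.7834
  Change  1.9105e-06 -3.8210e-06
  Equil   5.2500e-06     0.7834
  solve Keq expr → x = -1.9105e-06; check Q = 1.1690e+05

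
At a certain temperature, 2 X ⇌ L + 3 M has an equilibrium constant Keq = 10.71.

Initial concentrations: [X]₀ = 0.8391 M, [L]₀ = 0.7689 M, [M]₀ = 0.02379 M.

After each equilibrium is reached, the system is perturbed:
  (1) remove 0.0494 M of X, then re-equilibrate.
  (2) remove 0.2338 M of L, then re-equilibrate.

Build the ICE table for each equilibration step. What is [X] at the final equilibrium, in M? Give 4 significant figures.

[X]_eq = 0.2247 M

Q₀ = 1.4704e-05 vs Keq = 10.71 ⇒ Q<K, forward
Step 1:
                  X         L         M
  init       0.8391    0.7689   0.02379
  Δ         -0.5762    0.2881    0.8643
  eq         0.2629     1.057    0.8881
  solve Keq expr → x = 0.2881; check Q = 10.71
Then remove 0.0494 M of X.
Step 2:
                  X         L         M
  init       0.2135     1.057    0.8881
  Δ         0.02879   -0.0144  -0.04319
  eq         0.2423     1.043    0.8449
  solve Keq expr → x = -0.0144; check Q = 10.71
Then remove 0.2338 M of L.
Step 3:
                  X         L         M
  init       0.2423    0.8088    0.8449
  Δ         -0.0176  0.008799    0.0264
  eq         0.2247    0.8176    0.8713
  solve Keq expr → x = 0.008799; check Q = 10.71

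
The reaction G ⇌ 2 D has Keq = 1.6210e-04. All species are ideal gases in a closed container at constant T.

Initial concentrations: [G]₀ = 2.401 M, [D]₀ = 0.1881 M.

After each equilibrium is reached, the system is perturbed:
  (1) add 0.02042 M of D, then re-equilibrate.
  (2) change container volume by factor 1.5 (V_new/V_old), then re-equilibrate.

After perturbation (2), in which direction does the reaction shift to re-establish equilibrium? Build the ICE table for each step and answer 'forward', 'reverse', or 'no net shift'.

Q₀ = 0.01474 vs Keq = 1.6210e-04 ⇒ Q>K, reverse
Step 1:
                    G           D
  I             2.401      0.1881
  C           0.08401      -0.168
  E             2.485     0.02007
  solve Keq expr → x = -0.08401; check Q = 1.6210e-04
Then add 0.02042 M of D.
Step 2:
                    G           D
  I             2.485     0.04049
  C           0.01019    -0.02038
  E             2.495     0.02011
  solve Keq expr → x = -0.01019; check Q = 1.6210e-04
Then change container volume by factor 1.5 (V_new/V_old).
Step 3:
                    G           D
  I             1.663     0.01341
  C         -0.001503    0.003006
  E             1.662     0.01641
  solve Keq expr → x = 0.001503; check Q = 1.6210e-04

Direction: forward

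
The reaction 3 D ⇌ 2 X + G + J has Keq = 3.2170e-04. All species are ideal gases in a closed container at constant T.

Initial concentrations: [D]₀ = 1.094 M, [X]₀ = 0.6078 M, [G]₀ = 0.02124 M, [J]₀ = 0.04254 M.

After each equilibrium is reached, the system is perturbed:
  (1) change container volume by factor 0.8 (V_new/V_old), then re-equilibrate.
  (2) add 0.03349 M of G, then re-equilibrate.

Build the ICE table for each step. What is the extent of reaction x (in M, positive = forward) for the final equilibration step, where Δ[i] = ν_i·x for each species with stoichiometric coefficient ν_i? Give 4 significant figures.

x = -0.0153 M

Q₀ = 2.5493e-04 vs Keq = 3.2170e-04 ⇒ Q<K, forward
Step 1:
                  D         X         G         J
  init        1.094    0.6078   0.02124   0.04254
  Δ       -0.008537  0.005691  0.002846  0.002846
  eq          1.085    0.6135   0.02409   0.04539
  solve Keq expr → x = 0.002846; check Q = 3.2170e-04
Then change container volume by factor 0.8 (V_new/V_old).
Step 2:
                  D         X         G         J
  init        1.357    0.7669   0.03011   0.05673
  Δ         0.01025 -0.006836 -0.003418 -0.003418
  eq          1.367      0.76   0.02669   0.05331
  solve Keq expr → x = -0.003418; check Q = 3.2170e-04
Then add 0.03349 M of G.
Step 3:
                  D         X         G         J
  init        1.367      0.76   0.06018   0.05331
  Δ         0.04591  -0.03061   -0.0153   -0.0153
  eq          1.413    0.7294   0.04488   0.03801
  solve Keq expr → x = -0.0153; check Q = 3.2170e-04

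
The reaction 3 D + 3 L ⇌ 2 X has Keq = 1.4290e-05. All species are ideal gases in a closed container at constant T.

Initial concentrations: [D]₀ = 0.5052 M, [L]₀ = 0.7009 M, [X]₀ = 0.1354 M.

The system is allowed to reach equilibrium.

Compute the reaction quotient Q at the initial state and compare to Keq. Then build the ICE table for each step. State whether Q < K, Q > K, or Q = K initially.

Q₀ = 0.4129; Q > K (proceeds reverse)

Q₀ = 0.4129 vs Keq = 1.4290e-05 ⇒ Q>K, reverse
Step 1:
                   D          L          X
  I           0.5052     0.7009     0.1354
  C           0.2002     0.2002    -0.1335
  E           0.7054     0.9011   0.001916
  solve Keq expr → x = -0.06674; check Q = 1.4290e-05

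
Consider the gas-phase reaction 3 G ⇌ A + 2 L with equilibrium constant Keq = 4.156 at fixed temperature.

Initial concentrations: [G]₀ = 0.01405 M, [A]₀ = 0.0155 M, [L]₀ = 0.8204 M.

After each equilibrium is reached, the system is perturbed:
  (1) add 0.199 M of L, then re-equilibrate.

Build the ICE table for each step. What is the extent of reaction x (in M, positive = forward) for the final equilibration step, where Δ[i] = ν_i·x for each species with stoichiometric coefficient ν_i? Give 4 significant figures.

Q₀ = 3761 vs Keq = 4.156 ⇒ Q>K, reverse
Step 1:
                   G          A          L
  init       0.01405     0.0155     0.8204
  Δ          0.04284   -0.01428   -0.02856
  eq         0.05689    0.00122     0.7918
  solve Keq expr → x = -0.01428; check Q = 4.156
Then add 0.199 M of L.
Step 2:
                   G          A          L
  init       0.05689    0.00122     0.9908
  Δ         0.001172 -3.9051e-04 -7.8102e-04
  eq         0.05806 8.2984e-04     0.9901
  solve Keq expr → x = -3.9051e-04; check Q = 4.156

x = -3.9051e-04 M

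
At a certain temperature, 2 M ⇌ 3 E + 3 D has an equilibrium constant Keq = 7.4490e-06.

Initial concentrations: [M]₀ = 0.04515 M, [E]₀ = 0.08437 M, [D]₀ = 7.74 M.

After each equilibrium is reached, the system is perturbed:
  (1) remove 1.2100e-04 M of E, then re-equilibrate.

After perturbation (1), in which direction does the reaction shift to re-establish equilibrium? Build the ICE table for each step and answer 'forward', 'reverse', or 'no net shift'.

Q₀ = 136.6 vs Keq = 7.4490e-06 ⇒ Q>K, reverse
Step 1:
                    M           E           D
  Initial     0.04515     0.08437        7.74
  Change      0.05588    -0.08382    -0.08382
  Equil         0.101  5.5333e-04       7.656
  solve Keq expr → x = -0.02794; check Q = 7.4490e-06
Then remove 1.2100e-04 M of E.
Step 2:
                    M           E           D
  Initial       0.101  4.3233e-04       7.656
  Change  -8.0465e-05  1.2070e-04  1.2070e-04
  Equil        0.1009  5.5302e-04       7.656
  solve Keq expr → x = 4.0232e-05; check Q = 7.4490e-06

Direction: forward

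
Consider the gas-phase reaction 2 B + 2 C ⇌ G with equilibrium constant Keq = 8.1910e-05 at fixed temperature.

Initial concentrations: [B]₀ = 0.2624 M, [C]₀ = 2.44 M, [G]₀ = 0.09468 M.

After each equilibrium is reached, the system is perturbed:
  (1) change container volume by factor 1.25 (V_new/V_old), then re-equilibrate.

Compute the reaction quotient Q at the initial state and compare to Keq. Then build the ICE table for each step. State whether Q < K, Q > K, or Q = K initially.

Q₀ = 0.231 vs Keq = 8.1910e-05 ⇒ Q>K, reverse
Step 1:
                   B          C          G
  I           0.2624       2.44    0.09468
  C           0.1891     0.1891   -0.09456
  E           0.4515      2.629 1.1543e-04
  solve Keq expr → x = -0.09456; check Q = 8.1910e-05
Then change container volume by factor 1.25 (V_new/V_old).
Step 2:
                   B          C          G
  I           0.3612      2.103 9.2347e-05
  C       9.0075e-05 9.0075e-05 -4.5038e-05
  E           0.3613      2.103 4.7309e-05
  solve Keq expr → x = -4.5038e-05; check Q = 8.1910e-05

Q₀ = 0.231; Q > K (proceeds reverse)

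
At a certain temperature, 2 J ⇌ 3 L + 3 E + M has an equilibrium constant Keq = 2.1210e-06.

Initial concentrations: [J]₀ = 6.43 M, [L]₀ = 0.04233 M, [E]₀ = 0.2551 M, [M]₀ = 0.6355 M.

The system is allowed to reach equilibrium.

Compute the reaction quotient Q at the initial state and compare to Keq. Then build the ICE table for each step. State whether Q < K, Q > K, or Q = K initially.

Q₀ = 1.9354e-08 vs Keq = 2.1210e-06 ⇒ Q<K, forward
Step 1:
                   J          L          E          M
  I             6.43    0.04233     0.2551     0.6355
  C         -0.06655    0.09982    0.09982    0.03327
  E            6.363     0.1422     0.3549     0.6688
  solve Keq expr → x = 0.03327; check Q = 2.1210e-06

Q₀ = 1.9354e-08; Q < K (proceeds forward)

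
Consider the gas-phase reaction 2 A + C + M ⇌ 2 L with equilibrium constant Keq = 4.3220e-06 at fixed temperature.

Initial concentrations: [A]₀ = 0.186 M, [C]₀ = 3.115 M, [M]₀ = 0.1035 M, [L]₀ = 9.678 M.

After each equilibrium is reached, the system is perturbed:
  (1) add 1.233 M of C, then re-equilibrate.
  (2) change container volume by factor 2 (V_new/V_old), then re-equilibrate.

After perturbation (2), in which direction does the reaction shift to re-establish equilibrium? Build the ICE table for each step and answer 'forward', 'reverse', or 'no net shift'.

Q₀ = 8397 vs Keq = 4.3220e-06 ⇒ Q>K, reverse
Step 1:
                  A         C         M         L
  I           0.186     3.115    0.1035     9.678
  C           9.552     4.776     4.776    -9.552
  E           9.738     7.891      4.88    0.1256
  solve Keq expr → x = -4.776; check Q = 4.3220e-06
Then add 1.233 M of C.
Step 2:
                  A         C         M         L
  I           9.738     9.124      4.88    0.1256
  C       -0.009233 -0.004616 -0.004616  0.009233
  E           9.729      9.12     4.875    0.1349
  solve Keq expr → x = 0.004616; check Q = 4.3220e-06
Then change container volume by factor 2 (V_new/V_old).
Step 3:
                  A         C         M         L
  I           4.865      4.56     2.438   0.06743
  C         0.03331   0.01665   0.01665  -0.03331
  E           4.898     4.576     2.454   0.03412
  solve Keq expr → x = -0.01665; check Q = 4.3220e-06

Direction: reverse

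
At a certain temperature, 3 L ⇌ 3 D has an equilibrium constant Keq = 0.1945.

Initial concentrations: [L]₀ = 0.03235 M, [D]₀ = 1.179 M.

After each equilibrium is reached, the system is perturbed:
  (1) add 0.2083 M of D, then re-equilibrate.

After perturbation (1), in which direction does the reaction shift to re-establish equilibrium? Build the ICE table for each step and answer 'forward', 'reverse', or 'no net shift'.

Direction: reverse

Q₀ = 4.8408e+04 vs Keq = 0.1945 ⇒ Q>K, reverse
Step 1:
                  L         D
  Initial   0.03235     1.179
  Change     0.7346   -0.7346
  Equil       0.767    0.4444
  solve Keq expr → x = -0.2449; check Q = 0.1945
Then add 0.2083 M of D.
Step 2:
                  L         D
  Initial     0.767    0.6527
  Change     0.1319   -0.1319
  Equil      0.8989    0.5208
  solve Keq expr → x = -0.04396; check Q = 0.1945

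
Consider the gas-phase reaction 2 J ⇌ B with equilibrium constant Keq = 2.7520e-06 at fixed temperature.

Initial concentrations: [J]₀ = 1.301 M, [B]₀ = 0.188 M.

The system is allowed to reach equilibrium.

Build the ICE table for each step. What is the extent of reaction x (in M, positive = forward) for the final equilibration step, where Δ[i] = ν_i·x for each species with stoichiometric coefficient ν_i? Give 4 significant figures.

x = -0.188 M

Q₀ = 0.1111 vs Keq = 2.7520e-06 ⇒ Q>K, reverse
Step 1:
                   J          B
  Initial      1.301      0.188
  Change       0.376     -0.188
  Equil        1.677 7.7394e-06
  solve Keq expr → x = -0.188; check Q = 2.7520e-06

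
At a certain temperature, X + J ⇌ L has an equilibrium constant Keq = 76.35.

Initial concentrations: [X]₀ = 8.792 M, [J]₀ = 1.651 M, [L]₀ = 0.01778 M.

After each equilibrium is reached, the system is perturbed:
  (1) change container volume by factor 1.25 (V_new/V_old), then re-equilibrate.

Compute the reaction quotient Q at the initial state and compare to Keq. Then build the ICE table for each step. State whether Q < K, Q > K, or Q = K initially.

Q₀ = 0.001225; Q < K (proceeds forward)

Q₀ = 0.001225 vs Keq = 76.35 ⇒ Q<K, forward
Step 1:
                   X          J          L
  Initial      8.792      1.651    0.01778
  Change      -1.648     -1.648      1.648
  Equil        7.144   0.003054      1.666
  solve Keq expr → x = 1.648; check Q = 76.35
Then change container volume by factor 1.25 (V_new/V_old).
Step 2:
                   X          J          L
  Initial      5.715   0.002443      1.333
  Change  6.0905e-04 6.0905e-04 -6.0905e-04
  Equil        5.716   0.003052      1.332
  solve Keq expr → x = -6.0905e-04; check Q = 76.35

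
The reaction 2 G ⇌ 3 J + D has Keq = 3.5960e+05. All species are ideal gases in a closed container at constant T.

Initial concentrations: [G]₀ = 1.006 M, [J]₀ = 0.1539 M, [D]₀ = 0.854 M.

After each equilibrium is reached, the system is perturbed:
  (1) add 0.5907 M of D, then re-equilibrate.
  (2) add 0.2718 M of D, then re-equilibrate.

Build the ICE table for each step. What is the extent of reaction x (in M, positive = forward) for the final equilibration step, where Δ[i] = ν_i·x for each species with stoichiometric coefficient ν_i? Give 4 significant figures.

Q₀ = 0.003076 vs Keq = 3.5960e+05 ⇒ Q<K, forward
Step 1:
                    G           J           D
  Initial       1.006      0.1539       0.854
  Change       -1.002       1.503      0.5009
  Equil      0.004139       1.657       1.355
  solve Keq expr → x = 0.5009; check Q = 3.5960e+05
Then add 0.5907 M of D.
Step 2:
                    G           J           D
  Initial    0.004139       1.657       1.946
  Change   8.1486e-04   -0.001222 -4.0743e-04
  Equil      0.004954       1.655       1.945
  solve Keq expr → x = -4.0743e-04; check Q = 3.5960e+05
Then add 0.2718 M of D.
Step 3:
                    G           J           D
  Initial    0.004954       1.655       2.217
  Change   3.3221e-04 -4.9831e-04 -1.6610e-04
  Equil      0.005286       1.655       2.217
  solve Keq expr → x = -1.6610e-04; check Q = 3.5960e+05

x = -1.6610e-04 M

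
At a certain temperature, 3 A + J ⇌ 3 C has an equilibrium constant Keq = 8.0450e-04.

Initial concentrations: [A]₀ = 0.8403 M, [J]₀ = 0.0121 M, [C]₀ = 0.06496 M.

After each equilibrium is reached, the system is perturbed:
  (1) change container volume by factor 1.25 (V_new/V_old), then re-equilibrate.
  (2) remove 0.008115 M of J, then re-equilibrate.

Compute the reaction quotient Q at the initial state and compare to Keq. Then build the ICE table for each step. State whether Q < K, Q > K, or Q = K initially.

Q₀ = 0.03818 vs Keq = 8.0450e-04 ⇒ Q>K, reverse
Step 1:
                  A         J         C
  Initial    0.8403    0.0121   0.06496
  Change    0.04078   0.01359  -0.04078
  Equil      0.8811   0.02569   0.02418
  solve Keq expr → x = -0.01359; check Q = 8.0450e-04
Then change container volume by factor 1.25 (V_new/V_old).
Step 2:
                  A         J         C
  Initial    0.7049   0.02055   0.01934
  Change   0.001236 4.1193e-04 -0.001236
  Equil      0.7061   0.02097   0.01811
  solve Keq expr → x = -4.1193e-04; check Q = 8.0450e-04
Then remove 0.008115 M of J.
Step 3:
                  A         J         C
  Initial    0.7061   0.01285   0.01811
  Change   0.002365 7.8839e-04 -0.002365
  Equil      0.7085   0.01364   0.01574
  solve Keq expr → x = -7.8839e-04; check Q = 8.0450e-04

Q₀ = 0.03818; Q > K (proceeds reverse)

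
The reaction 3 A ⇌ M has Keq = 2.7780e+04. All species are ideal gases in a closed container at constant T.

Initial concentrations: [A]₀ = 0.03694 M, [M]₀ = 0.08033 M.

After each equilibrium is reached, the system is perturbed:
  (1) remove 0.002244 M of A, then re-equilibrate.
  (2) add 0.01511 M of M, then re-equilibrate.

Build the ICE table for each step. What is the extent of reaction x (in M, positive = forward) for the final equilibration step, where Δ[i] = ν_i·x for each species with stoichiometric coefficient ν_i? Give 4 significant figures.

x = -2.6295e-04 M

Q₀ = 1594 vs Keq = 2.7780e+04 ⇒ Q<K, forward
Step 1:
                  A         M
  I         0.03694   0.08033
  C        -0.02227  0.007422
  E         0.01467   0.08775
  solve Keq expr → x = 0.007422; check Q = 2.7780e+04
Then remove 0.002244 M of A.
Step 2:
                  A         M
  I         0.01243   0.08775
  C        0.002203 -7.3432e-04
  E         0.01463   0.08702
  solve Keq expr → x = -7.3432e-04; check Q = 2.7780e+04
Then add 0.01511 M of M.
Step 3:
                  A         M
  I         0.01463    0.1021
  C       7.8886e-04 -2.6295e-04
  E         0.01542    0.1019
  solve Keq expr → x = -2.6295e-04; check Q = 2.7780e+04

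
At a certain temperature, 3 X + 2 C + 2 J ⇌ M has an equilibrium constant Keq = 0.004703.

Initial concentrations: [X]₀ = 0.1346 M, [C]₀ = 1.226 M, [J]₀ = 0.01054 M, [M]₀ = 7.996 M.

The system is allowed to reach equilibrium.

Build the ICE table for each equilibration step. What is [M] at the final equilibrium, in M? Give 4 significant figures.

Q₀ = 1.9637e+07 vs Keq = 0.004703 ⇒ Q>K, reverse
Step 1:
                  X         C         J         M
  I          0.1346     1.226   0.01054     7.996
  C           3.067     2.045     2.045    -1.022
  E           3.202     3.271     2.055     6.974
  solve Keq expr → x = -1.022; check Q = 0.004703

[M]_eq = 6.974 M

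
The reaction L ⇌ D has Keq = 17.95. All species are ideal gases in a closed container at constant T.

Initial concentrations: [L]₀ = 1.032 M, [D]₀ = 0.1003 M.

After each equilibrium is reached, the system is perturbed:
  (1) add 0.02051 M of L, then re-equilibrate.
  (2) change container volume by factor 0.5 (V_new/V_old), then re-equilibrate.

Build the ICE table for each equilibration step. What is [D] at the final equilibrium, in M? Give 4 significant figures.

[D]_eq = 2.184 M

Q₀ = 0.09719 vs Keq = 17.95 ⇒ Q<K, forward
Step 1:
                    L           D
  I             1.032      0.1003
  C           -0.9722      0.9722
  E           0.05975       1.073
  solve Keq expr → x = 0.9722; check Q = 17.95
Then add 0.02051 M of L.
Step 2:
                    L           D
  I           0.08026       1.073
  C          -0.01943     0.01943
  E           0.06083       1.092
  solve Keq expr → x = 0.01943; check Q = 17.95
Then change container volume by factor 0.5 (V_new/V_old).
Step 3:
                    L           D
  I            0.1217       2.184
  C                 0           0
  E            0.1217       2.184
  solve Keq expr → x = 0; check Q = 17.95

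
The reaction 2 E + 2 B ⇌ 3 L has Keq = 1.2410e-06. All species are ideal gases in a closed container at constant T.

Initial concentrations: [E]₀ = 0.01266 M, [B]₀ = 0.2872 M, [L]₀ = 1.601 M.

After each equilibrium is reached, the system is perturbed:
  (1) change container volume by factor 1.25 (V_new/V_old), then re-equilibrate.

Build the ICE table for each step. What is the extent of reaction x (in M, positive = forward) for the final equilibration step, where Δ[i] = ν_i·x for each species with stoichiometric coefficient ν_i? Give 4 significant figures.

Q₀ = 3.1041e+05 vs Keq = 1.2410e-06 ⇒ Q>K, reverse
Step 1:
                  E         B         L
  init      0.01266    0.2872     1.601
  Δ           1.058     1.058    -1.587
  eq          1.071     1.345   0.01371
  solve Keq expr → x = -0.5291; check Q = 1.2410e-06
Then change container volume by factor 1.25 (V_new/V_old).
Step 2:
                  E         B         L
  init       0.8567     1.076   0.01097
  Δ       5.1914e-04 5.1914e-04 -7.7871e-04
  eq         0.8572     1.077   0.01019
  solve Keq expr → x = -2.5957e-04; check Q = 1.2410e-06

x = -2.5957e-04 M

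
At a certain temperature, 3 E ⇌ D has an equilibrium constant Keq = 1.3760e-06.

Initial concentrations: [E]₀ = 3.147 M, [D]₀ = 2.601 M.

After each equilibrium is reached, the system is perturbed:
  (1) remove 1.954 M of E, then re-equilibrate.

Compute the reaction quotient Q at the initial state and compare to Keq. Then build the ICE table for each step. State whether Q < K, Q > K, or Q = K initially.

Q₀ = 0.08345; Q > K (proceeds reverse)

Q₀ = 0.08345 vs Keq = 1.3760e-06 ⇒ Q>K, reverse
Step 1:
                  E         D
  I           3.147     2.601
  C           7.798    -2.599
  E           10.94  0.001804
  solve Keq expr → x = -2.599; check Q = 1.3760e-06
Then remove 1.954 M of E.
Step 2:
                  E         D
  I           8.991  0.001804
  C        0.002409 -8.0315e-04
  E           8.993  0.001001
  solve Keq expr → x = -8.0315e-04; check Q = 1.3760e-06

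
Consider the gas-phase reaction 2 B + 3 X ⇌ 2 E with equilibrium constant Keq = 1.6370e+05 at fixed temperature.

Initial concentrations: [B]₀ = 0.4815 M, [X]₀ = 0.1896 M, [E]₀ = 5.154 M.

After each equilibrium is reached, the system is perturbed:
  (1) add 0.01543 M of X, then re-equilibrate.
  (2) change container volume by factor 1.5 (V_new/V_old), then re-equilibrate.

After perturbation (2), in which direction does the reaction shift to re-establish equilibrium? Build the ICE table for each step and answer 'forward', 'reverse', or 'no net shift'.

Direction: reverse

Q₀ = 1.6811e+04 vs Keq = 1.6370e+05 ⇒ Q<K, forward
Step 1:
                    B           X           E
  Initial      0.4815      0.1896       5.154
  Change     -0.06109    -0.09164     0.06109
  Equil        0.4204     0.09796       5.215
  solve Keq expr → x = 0.03055; check Q = 1.6370e+05
Then add 0.01543 M of X.
Step 2:
                    B           X           E
  Initial      0.4204      0.1134       5.215
  Change    -0.009234    -0.01385    0.009234
  Equil        0.4112     0.09954       5.224
  solve Keq expr → x = 0.004617; check Q = 1.6370e+05
Then change container volume by factor 1.5 (V_new/V_old).
Step 3:
                    B           X           E
  Initial      0.2741     0.06636       3.483
  Change      0.01899     0.02849    -0.01899
  Equil        0.2931     0.09484       3.464
  solve Keq expr → x = -0.009495; check Q = 1.6370e+05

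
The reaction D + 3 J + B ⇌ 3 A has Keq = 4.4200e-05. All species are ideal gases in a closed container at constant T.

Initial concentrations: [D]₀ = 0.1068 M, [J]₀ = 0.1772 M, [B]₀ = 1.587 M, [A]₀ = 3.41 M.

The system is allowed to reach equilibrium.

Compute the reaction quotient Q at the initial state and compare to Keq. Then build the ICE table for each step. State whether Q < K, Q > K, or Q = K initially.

Q₀ = 4.2046e+04; Q > K (proceeds reverse)

Q₀ = 4.2046e+04 vs Keq = 4.4200e-05 ⇒ Q>K, reverse
Step 1:
                  D         J         B         A
  I          0.1068    0.1772     1.587      3.41
  C           1.078     3.233     1.078    -3.233
  E           1.185      3.41     2.665    0.1769
  solve Keq expr → x = -1.078; check Q = 4.4200e-05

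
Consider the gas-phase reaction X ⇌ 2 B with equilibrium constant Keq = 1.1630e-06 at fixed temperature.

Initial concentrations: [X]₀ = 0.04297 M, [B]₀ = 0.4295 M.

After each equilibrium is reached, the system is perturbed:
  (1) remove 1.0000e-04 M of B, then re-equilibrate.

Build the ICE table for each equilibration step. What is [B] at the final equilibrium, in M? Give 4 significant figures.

[B]_eq = 5.4713e-04 M

Q₀ = 4.293 vs Keq = 1.1630e-06 ⇒ Q>K, reverse
Step 1:
                  X         B
  I         0.04297    0.4295
  C          0.2145    -0.429
  E          0.2574 5.4718e-04
  solve Keq expr → x = -0.2145; check Q = 1.1630e-06
Then remove 1.0000e-04 M of B.
Step 2:
                  X         B
  I          0.2574 4.4718e-04
  C       -4.9973e-05 9.9947e-05
  E          0.2574 5.4713e-04
  solve Keq expr → x = 4.9973e-05; check Q = 1.1630e-06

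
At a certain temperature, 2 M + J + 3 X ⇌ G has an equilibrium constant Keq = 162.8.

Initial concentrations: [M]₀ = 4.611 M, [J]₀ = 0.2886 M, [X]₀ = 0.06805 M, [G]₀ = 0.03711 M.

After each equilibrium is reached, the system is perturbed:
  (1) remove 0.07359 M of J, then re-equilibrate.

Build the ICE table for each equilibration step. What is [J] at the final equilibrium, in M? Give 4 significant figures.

Q₀ = 19.19 vs Keq = 162.8 ⇒ Q<K, forward
Step 1:
                    M           J           X           G
  I             4.611      0.2886     0.06805     0.03711
  C          -0.02084    -0.01042    -0.03126     0.01042
  E              4.59      0.2782     0.03679     0.04753
  solve Keq expr → x = 0.01042; check Q = 162.8
Then remove 0.07359 M of J.
Step 2:
                    M           J           X           G
  I              4.59      0.2046     0.03679     0.04753
  C          0.002358    0.001179    0.003537   -0.001179
  E             4.593      0.2058     0.04033     0.04635
  solve Keq expr → x = -0.001179; check Q = 162.8

[J]_eq = 0.2058 M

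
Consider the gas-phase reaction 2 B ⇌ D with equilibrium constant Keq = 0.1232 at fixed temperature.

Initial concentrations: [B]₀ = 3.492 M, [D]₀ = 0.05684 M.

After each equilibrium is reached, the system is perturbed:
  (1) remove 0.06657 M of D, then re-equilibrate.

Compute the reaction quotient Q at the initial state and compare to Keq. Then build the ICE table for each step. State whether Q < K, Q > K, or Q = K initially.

Q₀ = 0.004661 vs Keq = 0.1232 ⇒ Q<K, forward
Step 1:
                    B           D
  Initial       3.492     0.05684
  Change       -1.191      0.5955
  Equil         2.301      0.6523
  solve Keq expr → x = 0.5955; check Q = 0.1232
Then remove 0.06657 M of D.
Step 2:
                    B           D
  Initial       2.301      0.5857
  Change     -0.06285     0.03142
  Equil         2.238      0.6172
  solve Keq expr → x = 0.03142; check Q = 0.1232

Q₀ = 0.004661; Q < K (proceeds forward)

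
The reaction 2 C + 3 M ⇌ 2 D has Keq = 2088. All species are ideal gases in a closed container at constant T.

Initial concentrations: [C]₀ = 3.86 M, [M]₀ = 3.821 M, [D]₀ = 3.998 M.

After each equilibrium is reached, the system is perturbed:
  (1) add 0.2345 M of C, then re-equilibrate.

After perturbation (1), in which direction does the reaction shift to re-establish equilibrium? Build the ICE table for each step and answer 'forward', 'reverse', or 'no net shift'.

Direction: forward

Q₀ = 0.01923 vs Keq = 2088 ⇒ Q<K, forward
Step 1:
                  C         M         D
  init         3.86     3.821     3.998
  Δ          -2.407    -3.611     2.407
  eq          1.453    0.2104     6.405
  solve Keq expr → x = 1.204; check Q = 2088
Then add 0.2345 M of C.
Step 2:
                  C         M         D
  init        1.687    0.2104     6.405
  Δ        -0.01252  -0.01877   0.01252
  eq          1.675    0.1916     6.418
  solve Keq expr → x = 0.006258; check Q = 2088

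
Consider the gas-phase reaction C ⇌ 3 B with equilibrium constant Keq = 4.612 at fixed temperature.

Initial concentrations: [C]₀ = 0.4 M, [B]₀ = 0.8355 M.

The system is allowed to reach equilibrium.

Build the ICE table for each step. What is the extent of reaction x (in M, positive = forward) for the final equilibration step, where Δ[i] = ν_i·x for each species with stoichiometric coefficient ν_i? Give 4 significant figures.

x = 0.09499 M

Q₀ = 1.458 vs Keq = 4.612 ⇒ Q<K, forward
Step 1:
                    C           B
  init            0.4      0.8355
  Δ          -0.09499       0.285
  eq            0.305        1.12
  solve Keq expr → x = 0.09499; check Q = 4.612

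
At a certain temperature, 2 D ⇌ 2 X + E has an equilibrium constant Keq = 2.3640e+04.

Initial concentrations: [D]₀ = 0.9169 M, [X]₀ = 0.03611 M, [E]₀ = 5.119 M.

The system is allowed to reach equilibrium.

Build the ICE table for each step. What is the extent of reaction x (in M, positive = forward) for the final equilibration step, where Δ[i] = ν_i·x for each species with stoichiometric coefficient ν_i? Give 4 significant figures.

Q₀ = 0.00794 vs Keq = 2.3640e+04 ⇒ Q<K, forward
Step 1:
                   D          X          E
  I           0.9169    0.03611      5.119
  C          -0.9025     0.9025     0.4512
  E          0.01441     0.9386       5.57
  solve Keq expr → x = 0.4512; check Q = 2.3640e+04

x = 0.4512 M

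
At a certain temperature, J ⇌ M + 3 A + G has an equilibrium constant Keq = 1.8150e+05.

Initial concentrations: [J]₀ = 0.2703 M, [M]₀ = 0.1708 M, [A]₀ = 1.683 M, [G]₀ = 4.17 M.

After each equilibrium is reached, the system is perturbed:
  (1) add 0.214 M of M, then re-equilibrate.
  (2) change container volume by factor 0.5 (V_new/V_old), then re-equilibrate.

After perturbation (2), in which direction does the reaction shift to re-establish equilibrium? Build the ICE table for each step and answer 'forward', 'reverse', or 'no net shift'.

Direction: reverse

Q₀ = 12.56 vs Keq = 1.8150e+05 ⇒ Q<K, forward
Step 1:
                   J          M          A          G
  I           0.2703     0.1708      1.683       4.17
  C          -0.2701     0.2701     0.8104     0.2701
  E       1.6721e-04     0.4409      2.493       4.44
  solve Keq expr → x = 0.2701; check Q = 1.8150e+05
Then add 0.214 M of M.
Step 2:
                   J          M          A          G
  I       1.6721e-04     0.6549      2.493       4.44
  C       8.1046e-05 -8.1046e-05 -2.4314e-04 -8.1046e-05
  E       2.4826e-04     0.6549      2.493       4.44
  solve Keq expr → x = -8.1046e-05; check Q = 1.8150e+05
Then change container volume by factor 0.5 (V_new/V_old).
Step 3:
                   J          M          A          G
  I       4.9651e-04       1.31      4.986       8.88
  C         0.007294  -0.007294   -0.02188  -0.007294
  E          0.00779      1.302      4.964      8.873
  solve Keq expr → x = -0.007294; check Q = 1.8150e+05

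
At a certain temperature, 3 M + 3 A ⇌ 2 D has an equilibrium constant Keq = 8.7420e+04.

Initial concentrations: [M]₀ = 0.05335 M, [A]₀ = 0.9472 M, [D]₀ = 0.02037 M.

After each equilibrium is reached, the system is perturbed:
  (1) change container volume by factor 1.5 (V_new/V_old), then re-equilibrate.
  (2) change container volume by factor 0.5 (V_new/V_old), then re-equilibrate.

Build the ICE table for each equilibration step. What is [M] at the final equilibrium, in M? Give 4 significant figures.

[M]_eq = 0.003275 M

Q₀ = 3.216 vs Keq = 8.7420e+04 ⇒ Q<K, forward
Step 1:
                   M          A          D
  init       0.05335     0.9472    0.02037
  Δ         -0.04978   -0.04978    0.03319
  eq        0.003567     0.8974    0.05356
  solve Keq expr → x = 0.01659; check Q = 8.7420e+04
Then change container volume by factor 1.5 (V_new/V_old).
Step 2:
                   M          A          D
  init      0.002378     0.5983    0.03571
  Δ         0.001612   0.001612  -0.001075
  eq        0.003991     0.5999    0.03463
  solve Keq expr → x = -5.3742e-04; check Q = 8.7420e+04
Then change container volume by factor 0.5 (V_new/V_old).
Step 3:
                   M          A          D
  init      0.007981        1.2    0.06926
  Δ        -0.004706  -0.004706   0.003137
  eq        0.003275      1.195     0.0724
  solve Keq expr → x = 0.001569; check Q = 8.7420e+04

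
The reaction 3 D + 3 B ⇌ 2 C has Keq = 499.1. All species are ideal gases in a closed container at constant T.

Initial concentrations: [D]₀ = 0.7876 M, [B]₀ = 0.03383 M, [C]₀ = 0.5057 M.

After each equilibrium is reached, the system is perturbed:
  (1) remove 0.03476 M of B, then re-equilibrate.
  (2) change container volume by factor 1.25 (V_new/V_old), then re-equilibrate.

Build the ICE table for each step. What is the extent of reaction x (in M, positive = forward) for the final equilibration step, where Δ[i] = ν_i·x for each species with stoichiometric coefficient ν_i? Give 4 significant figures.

x = -0.006318 M

Q₀ = 1.3520e+04 vs Keq = 499.1 ⇒ Q>K, reverse
Step 1:
                   D          B          C
  init        0.7876    0.03383     0.5057
  Δ          0.05625    0.05625    -0.0375
  eq          0.8438    0.09008     0.4682
  solve Keq expr → x = -0.01875; check Q = 499.1
Then remove 0.03476 M of B.
Step 2:
                   D          B          C
  init        0.8438    0.05532     0.4682
  Δ           0.0293     0.0293   -0.01953
  eq          0.8731    0.08462     0.4487
  solve Keq expr → x = -0.009766; check Q = 499.1
Then change container volume by factor 1.25 (V_new/V_old).
Step 3:
                   D          B          C
  init        0.6985    0.06769     0.3589
  Δ          0.01895    0.01895   -0.01264
  eq          0.7175    0.08665     0.3463
  solve Keq expr → x = -0.006318; check Q = 499.1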